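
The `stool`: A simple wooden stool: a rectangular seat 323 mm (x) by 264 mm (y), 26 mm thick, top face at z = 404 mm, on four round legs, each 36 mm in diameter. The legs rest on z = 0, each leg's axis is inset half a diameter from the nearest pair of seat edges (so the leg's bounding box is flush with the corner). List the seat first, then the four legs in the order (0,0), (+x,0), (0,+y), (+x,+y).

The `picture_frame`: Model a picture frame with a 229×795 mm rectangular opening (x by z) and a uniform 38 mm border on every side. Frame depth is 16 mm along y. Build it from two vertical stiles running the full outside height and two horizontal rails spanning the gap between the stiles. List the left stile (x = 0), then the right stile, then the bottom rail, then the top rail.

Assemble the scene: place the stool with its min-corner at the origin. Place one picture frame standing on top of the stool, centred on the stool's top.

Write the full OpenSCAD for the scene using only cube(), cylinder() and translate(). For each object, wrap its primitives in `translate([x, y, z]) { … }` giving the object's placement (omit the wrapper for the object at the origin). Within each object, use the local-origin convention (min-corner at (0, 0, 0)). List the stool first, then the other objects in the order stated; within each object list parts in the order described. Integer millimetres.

translate([0, 0, 378]) cube([323, 264, 26]);
translate([18, 18, 0]) cylinder(h = 378, r = 18);
translate([305, 18, 0]) cylinder(h = 378, r = 18);
translate([18, 246, 0]) cylinder(h = 378, r = 18);
translate([305, 246, 0]) cylinder(h = 378, r = 18);
translate([9, 124, 404]) {
  cube([38, 16, 871]);
  translate([267, 0, 0]) cube([38, 16, 871]);
  translate([38, 0, 0]) cube([229, 16, 38]);
  translate([38, 0, 833]) cube([229, 16, 38]);
}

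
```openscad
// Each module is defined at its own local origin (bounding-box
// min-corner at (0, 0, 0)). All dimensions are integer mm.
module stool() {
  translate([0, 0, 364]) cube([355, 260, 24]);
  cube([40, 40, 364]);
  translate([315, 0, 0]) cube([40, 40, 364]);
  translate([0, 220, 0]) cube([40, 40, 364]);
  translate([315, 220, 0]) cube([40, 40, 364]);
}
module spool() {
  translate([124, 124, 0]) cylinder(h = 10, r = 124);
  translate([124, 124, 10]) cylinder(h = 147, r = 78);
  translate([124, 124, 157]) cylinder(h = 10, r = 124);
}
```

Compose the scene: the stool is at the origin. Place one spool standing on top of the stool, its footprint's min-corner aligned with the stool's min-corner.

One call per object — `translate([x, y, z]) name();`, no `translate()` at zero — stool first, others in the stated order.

stool();
translate([0, 0, 388]) spool();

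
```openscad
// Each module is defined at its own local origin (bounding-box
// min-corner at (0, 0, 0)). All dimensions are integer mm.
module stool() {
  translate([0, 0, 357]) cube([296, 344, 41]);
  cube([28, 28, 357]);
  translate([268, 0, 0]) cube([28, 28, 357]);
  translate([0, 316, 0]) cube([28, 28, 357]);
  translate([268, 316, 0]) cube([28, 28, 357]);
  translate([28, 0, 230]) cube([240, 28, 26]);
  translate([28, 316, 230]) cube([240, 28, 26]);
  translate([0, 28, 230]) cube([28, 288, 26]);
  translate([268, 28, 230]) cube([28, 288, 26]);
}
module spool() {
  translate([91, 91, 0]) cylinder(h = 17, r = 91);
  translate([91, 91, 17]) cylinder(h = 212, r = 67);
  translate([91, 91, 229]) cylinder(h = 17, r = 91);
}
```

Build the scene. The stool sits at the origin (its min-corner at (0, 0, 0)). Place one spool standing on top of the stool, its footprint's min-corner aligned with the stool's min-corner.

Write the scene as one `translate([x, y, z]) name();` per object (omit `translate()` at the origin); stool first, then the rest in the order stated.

stool();
translate([0, 0, 398]) spool();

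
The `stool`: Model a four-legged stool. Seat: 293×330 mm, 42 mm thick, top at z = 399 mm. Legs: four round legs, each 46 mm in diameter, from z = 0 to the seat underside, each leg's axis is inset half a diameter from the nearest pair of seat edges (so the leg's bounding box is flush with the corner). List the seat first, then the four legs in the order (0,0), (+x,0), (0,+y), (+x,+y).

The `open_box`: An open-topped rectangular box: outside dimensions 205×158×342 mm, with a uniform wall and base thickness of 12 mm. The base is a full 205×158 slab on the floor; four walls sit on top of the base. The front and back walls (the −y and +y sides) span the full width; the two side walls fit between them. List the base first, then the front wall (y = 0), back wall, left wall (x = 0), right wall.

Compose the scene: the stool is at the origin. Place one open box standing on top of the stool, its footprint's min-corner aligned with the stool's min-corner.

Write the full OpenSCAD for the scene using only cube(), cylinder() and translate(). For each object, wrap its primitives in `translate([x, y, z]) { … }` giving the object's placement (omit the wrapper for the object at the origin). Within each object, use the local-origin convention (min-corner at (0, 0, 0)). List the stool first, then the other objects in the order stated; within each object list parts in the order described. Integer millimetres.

translate([0, 0, 357]) cube([293, 330, 42]);
translate([23, 23, 0]) cylinder(h = 357, r = 23);
translate([270, 23, 0]) cylinder(h = 357, r = 23);
translate([23, 307, 0]) cylinder(h = 357, r = 23);
translate([270, 307, 0]) cylinder(h = 357, r = 23);
translate([0, 0, 399]) {
  cube([205, 158, 12]);
  translate([0, 0, 12]) cube([205, 12, 330]);
  translate([0, 146, 12]) cube([205, 12, 330]);
  translate([0, 12, 12]) cube([12, 134, 330]);
  translate([193, 12, 12]) cube([12, 134, 330]);
}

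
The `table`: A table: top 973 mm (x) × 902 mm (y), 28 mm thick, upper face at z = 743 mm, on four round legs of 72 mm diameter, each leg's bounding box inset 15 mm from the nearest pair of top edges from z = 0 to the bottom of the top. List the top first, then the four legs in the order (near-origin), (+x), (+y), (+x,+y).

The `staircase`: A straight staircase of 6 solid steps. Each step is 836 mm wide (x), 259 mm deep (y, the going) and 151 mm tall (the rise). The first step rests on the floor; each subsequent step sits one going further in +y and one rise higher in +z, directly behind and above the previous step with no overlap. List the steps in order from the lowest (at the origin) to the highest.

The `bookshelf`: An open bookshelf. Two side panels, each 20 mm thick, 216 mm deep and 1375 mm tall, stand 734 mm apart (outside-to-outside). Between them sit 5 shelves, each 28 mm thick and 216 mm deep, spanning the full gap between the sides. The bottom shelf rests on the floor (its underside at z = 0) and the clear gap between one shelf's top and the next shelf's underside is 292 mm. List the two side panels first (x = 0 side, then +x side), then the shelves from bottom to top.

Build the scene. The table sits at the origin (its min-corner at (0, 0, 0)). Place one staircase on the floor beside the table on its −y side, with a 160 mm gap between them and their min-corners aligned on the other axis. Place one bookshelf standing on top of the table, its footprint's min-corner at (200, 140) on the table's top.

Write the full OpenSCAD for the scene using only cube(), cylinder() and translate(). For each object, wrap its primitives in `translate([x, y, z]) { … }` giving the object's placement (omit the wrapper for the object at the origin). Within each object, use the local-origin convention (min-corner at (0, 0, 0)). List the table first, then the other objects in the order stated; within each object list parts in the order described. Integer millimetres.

translate([0, 0, 715]) cube([973, 902, 28]);
translate([51, 51, 0]) cylinder(h = 715, r = 36);
translate([922, 51, 0]) cylinder(h = 715, r = 36);
translate([51, 851, 0]) cylinder(h = 715, r = 36);
translate([922, 851, 0]) cylinder(h = 715, r = 36);
translate([0, -1714, 0]) {
  cube([836, 259, 151]);
  translate([0, 259, 151]) cube([836, 259, 151]);
  translate([0, 518, 302]) cube([836, 259, 151]);
  translate([0, 777, 453]) cube([836, 259, 151]);
  translate([0, 1036, 604]) cube([836, 259, 151]);
  translate([0, 1295, 755]) cube([836, 259, 151]);
}
translate([200, 140, 743]) {
  cube([20, 216, 1375]);
  translate([714, 0, 0]) cube([20, 216, 1375]);
  translate([20, 0, 0]) cube([694, 216, 28]);
  translate([20, 0, 320]) cube([694, 216, 28]);
  translate([20, 0, 640]) cube([694, 216, 28]);
  translate([20, 0, 960]) cube([694, 216, 28]);
  translate([20, 0, 1280]) cube([694, 216, 28]);
}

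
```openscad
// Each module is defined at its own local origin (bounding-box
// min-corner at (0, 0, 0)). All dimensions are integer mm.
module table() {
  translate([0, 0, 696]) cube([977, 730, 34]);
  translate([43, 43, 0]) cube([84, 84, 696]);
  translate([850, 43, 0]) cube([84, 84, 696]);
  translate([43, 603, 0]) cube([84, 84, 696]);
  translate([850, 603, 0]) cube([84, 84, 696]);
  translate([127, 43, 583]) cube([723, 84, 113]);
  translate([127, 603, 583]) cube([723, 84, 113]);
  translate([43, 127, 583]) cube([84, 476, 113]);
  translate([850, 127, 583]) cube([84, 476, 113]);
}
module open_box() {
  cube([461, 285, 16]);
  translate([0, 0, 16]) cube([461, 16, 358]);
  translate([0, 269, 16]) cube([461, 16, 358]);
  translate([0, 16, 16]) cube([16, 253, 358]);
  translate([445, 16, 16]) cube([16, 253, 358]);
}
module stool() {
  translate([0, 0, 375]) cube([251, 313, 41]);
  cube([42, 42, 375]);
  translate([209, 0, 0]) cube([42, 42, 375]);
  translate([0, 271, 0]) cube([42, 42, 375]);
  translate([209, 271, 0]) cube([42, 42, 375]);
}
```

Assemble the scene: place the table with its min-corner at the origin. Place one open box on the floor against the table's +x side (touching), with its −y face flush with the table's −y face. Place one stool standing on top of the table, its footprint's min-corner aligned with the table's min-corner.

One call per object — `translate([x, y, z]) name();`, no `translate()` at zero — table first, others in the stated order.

table();
translate([977, 0, 0]) open_box();
translate([0, 0, 730]) stool();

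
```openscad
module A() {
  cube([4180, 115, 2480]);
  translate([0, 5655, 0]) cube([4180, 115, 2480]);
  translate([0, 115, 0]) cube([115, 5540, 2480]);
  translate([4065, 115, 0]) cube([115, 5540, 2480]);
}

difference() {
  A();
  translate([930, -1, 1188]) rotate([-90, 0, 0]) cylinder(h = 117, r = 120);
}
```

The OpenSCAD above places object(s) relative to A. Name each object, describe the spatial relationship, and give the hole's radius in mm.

The subtracted cylinder has r = 120 mm.

A is a house frame. The house frame has a circular hole through its front wall. The hole's radius is 120 mm.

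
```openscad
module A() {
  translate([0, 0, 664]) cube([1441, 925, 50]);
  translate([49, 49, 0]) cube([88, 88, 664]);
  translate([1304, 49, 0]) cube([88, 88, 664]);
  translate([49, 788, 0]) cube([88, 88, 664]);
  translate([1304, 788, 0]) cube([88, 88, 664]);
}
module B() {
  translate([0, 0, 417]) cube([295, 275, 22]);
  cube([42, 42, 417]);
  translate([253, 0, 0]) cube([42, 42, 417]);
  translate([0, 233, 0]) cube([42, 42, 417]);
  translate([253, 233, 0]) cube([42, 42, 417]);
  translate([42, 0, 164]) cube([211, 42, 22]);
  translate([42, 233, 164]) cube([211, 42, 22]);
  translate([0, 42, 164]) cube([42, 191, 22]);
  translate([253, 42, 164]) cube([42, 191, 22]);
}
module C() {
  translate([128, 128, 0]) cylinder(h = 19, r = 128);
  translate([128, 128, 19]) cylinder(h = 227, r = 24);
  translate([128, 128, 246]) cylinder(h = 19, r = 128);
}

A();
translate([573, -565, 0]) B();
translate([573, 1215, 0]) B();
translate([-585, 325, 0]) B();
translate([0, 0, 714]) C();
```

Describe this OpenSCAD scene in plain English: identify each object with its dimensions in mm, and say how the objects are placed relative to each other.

A is a rectangular dining table. The top is 1441×925×50 mm with its upper surface at z = 714 mm. It stands on four 88×88 mm square legs, each inset 49 mm from the nearest pair of top edges, running from the floor to the underside of the top.

B is a four-legged stool. The seat is a 295×275×22 mm slab whose top surface is at z = 439 mm; four square legs, each 42×42 mm in cross-section, run from the floor (z = 0) to the underside of the seat, each flush with a corner of the seat. Four stretchers, 42 mm wide and 22 mm tall, connect adjacent legs with their undersides at z = 164 mm, each running between the inner faces of the legs it joins and aligned with the legs' outer faces on the other axis.

C is a spool: two coaxial disc flanges of radius 128 mm and thickness 19 mm, joined by a core cylinder of radius 24 mm and height 227 mm. The lower flange rests on z = 0 and the three cylinders share a vertical axis.

Three stools sit around the table at the −y, +y, −x sides. The spool is on top of the table.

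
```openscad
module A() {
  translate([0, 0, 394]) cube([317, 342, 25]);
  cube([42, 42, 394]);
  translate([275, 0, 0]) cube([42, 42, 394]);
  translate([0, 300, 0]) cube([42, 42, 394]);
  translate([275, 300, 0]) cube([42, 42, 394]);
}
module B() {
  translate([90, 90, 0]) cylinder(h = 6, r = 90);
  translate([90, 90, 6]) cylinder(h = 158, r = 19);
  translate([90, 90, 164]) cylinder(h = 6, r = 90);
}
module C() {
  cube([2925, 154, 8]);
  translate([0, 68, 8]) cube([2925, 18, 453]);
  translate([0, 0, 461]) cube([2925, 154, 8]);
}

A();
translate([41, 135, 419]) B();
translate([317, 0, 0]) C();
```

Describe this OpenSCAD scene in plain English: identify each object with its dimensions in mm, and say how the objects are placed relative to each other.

A is a four-legged stool. The seat is 317×342 mm, 25 mm thick, top at z = 419 mm. It stands on four square legs, each 42×42 mm in cross-section, from z = 0 to the seat underside, each flush with a corner of the seat.

B is a spool: two coaxial disc flanges of radius 90 mm and thickness 6 mm, joined by a core cylinder of radius 19 mm and height 158 mm. The lower flange rests on z = 0 and the three cylinders share a vertical axis.

C is an I-beam lying along x, 2925 mm long. Overall section height 469 mm. Two flanges 154 mm wide (y) and 8 mm thick, one on the floor and one at the top; a web 18 mm thick runs between them, centred on the flange width.

The spool is on top of the stool. The I-beam is against the stool's +x side, with their −y faces flush.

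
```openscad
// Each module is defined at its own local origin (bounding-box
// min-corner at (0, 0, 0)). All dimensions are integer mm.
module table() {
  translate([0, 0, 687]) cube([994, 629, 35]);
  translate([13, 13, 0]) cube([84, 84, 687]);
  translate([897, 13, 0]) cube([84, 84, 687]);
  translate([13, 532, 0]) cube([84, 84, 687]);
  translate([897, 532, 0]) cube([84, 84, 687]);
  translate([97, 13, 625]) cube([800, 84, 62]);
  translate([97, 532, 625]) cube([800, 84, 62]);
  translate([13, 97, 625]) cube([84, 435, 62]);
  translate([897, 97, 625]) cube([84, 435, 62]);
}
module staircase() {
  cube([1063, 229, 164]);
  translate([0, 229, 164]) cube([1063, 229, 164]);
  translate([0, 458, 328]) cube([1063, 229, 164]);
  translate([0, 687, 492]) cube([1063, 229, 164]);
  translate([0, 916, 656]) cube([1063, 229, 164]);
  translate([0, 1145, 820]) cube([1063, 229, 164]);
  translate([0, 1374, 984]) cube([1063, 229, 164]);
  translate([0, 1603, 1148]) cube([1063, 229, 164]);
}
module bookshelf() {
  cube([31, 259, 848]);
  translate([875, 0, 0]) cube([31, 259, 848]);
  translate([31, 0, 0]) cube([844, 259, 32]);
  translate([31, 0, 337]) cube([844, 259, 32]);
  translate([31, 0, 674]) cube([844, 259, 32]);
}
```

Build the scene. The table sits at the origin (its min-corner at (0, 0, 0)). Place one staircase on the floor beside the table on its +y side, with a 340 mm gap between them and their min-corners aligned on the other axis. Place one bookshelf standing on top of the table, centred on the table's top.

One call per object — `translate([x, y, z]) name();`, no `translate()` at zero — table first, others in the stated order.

table();
translate([0, 969, 0]) staircase();
translate([44, 185, 722]) bookshelf();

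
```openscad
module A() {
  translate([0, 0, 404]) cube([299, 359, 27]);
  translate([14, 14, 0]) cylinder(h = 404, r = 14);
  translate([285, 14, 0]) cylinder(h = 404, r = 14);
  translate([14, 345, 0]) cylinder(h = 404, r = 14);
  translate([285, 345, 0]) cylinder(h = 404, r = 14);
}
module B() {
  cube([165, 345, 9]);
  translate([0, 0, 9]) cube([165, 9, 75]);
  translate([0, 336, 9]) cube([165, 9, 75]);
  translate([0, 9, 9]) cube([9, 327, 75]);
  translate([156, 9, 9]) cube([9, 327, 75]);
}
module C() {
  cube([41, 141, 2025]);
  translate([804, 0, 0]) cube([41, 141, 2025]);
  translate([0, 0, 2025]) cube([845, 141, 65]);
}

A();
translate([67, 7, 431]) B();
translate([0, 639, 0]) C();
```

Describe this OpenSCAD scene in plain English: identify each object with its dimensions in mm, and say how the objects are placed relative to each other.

A is a four-legged stool. The seat is 299×359 mm, 27 mm thick, top at z = 431 mm. It stands on four round legs, each 28 mm in diameter, from z = 0 to the seat underside, each leg's axis is inset half a diameter from the nearest pair of seat edges (so the leg's bounding box is flush with the corner).

B is an open-topped rectangular box: outside dimensions 165×345×84 mm, with a uniform wall and base thickness of 9 mm. The base is a full 165×345 slab on the floor; four walls sit on top of the base. The front and back walls (the −y and +y sides) span the full width; the two side walls fit between them.

C is a door frame. The clear opening is 763 mm wide and 2025 mm high. Two 41 mm wide jambs, 141 mm deep, stand either side of the opening from the floor to the top of the opening. A 65 mm thick head sits across the top of both jambs, spanning the full outside width of the frame.

The open box is on top of the stool, centred. The door frame is on the floor beside the stool on its +y side.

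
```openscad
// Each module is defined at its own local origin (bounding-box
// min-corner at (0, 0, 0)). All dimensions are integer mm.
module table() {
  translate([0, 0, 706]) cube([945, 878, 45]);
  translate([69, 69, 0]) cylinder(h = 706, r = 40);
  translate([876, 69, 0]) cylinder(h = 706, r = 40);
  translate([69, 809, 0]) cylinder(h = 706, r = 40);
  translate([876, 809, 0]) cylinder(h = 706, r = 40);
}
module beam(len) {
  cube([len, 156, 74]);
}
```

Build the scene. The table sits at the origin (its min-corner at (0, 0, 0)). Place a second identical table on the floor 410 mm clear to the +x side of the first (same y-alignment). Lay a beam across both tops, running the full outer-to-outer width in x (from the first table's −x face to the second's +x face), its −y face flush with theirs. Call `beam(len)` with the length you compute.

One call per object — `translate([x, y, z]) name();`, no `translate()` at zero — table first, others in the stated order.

table();
translate([1355, 0, 0]) table();
translate([0, 0, 751]) beam(2300);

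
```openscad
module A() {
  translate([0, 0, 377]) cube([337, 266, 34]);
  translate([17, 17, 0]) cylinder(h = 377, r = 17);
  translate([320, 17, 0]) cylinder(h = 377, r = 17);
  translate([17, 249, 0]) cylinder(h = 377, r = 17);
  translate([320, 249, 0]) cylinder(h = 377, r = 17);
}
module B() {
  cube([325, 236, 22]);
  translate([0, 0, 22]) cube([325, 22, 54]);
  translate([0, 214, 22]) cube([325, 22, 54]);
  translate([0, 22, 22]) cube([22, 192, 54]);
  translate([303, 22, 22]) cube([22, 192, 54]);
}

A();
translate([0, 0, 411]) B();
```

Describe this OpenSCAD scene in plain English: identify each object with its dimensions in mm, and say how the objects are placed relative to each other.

A is a four-legged stool. The seat is 337×266 mm, 34 mm thick, top at z = 411 mm. It stands on four round legs, each 34 mm in diameter, from z = 0 to the seat underside, each leg's axis is inset half a diameter from the nearest pair of seat edges (so the leg's bounding box is flush with the corner).

B is an open storage box with external size 325×236×76 mm and wall thickness 22 mm (the base is also 22 mm thick). The base covers the whole footprint; the four walls stand on the base, with the y-facing walls full-width and the x-facing walls fitting between their inner faces.

The open box is on top of the stool.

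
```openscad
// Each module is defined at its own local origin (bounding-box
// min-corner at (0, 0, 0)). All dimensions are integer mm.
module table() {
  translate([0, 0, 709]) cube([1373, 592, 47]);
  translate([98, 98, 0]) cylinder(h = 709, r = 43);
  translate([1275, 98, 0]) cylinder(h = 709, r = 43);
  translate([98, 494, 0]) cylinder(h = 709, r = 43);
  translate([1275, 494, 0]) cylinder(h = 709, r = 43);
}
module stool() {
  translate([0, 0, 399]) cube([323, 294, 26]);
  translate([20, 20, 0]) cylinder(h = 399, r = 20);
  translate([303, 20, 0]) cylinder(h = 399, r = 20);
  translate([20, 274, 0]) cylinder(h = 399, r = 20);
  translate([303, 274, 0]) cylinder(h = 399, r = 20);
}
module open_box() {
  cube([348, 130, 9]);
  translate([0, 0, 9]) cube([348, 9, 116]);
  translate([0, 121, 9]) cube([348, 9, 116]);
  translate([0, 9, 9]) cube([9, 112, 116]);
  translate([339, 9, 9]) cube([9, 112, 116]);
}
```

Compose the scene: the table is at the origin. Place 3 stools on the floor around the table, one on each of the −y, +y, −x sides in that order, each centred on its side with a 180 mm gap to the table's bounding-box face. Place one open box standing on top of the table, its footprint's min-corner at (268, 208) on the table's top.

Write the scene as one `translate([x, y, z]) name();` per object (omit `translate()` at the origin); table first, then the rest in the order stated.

table();
translate([525, -474, 0]) stool();
translate([525, 772, 0]) stool();
translate([-503, 149, 0]) stool();
translate([268, 208, 756]) open_box();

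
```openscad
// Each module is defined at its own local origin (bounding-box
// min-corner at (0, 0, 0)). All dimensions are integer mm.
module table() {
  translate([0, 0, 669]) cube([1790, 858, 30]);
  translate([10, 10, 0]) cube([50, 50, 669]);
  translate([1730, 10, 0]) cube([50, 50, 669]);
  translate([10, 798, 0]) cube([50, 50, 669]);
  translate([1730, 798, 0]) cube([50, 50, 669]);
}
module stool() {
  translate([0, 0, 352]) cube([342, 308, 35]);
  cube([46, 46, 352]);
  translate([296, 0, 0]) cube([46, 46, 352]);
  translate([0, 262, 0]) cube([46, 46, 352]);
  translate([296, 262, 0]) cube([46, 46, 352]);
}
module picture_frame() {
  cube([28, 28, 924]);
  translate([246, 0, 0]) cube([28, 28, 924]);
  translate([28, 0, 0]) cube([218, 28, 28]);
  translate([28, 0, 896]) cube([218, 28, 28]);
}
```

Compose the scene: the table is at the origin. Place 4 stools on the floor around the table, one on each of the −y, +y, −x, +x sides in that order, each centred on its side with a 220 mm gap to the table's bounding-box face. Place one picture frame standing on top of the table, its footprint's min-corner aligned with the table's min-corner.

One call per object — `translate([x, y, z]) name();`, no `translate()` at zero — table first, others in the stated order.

table();
translate([724, -528, 0]) stool();
translate([724, 1078, 0]) stool();
translate([-562, 275, 0]) stool();
translate([2010, 275, 0]) stool();
translate([0, 0, 699]) picture_frame();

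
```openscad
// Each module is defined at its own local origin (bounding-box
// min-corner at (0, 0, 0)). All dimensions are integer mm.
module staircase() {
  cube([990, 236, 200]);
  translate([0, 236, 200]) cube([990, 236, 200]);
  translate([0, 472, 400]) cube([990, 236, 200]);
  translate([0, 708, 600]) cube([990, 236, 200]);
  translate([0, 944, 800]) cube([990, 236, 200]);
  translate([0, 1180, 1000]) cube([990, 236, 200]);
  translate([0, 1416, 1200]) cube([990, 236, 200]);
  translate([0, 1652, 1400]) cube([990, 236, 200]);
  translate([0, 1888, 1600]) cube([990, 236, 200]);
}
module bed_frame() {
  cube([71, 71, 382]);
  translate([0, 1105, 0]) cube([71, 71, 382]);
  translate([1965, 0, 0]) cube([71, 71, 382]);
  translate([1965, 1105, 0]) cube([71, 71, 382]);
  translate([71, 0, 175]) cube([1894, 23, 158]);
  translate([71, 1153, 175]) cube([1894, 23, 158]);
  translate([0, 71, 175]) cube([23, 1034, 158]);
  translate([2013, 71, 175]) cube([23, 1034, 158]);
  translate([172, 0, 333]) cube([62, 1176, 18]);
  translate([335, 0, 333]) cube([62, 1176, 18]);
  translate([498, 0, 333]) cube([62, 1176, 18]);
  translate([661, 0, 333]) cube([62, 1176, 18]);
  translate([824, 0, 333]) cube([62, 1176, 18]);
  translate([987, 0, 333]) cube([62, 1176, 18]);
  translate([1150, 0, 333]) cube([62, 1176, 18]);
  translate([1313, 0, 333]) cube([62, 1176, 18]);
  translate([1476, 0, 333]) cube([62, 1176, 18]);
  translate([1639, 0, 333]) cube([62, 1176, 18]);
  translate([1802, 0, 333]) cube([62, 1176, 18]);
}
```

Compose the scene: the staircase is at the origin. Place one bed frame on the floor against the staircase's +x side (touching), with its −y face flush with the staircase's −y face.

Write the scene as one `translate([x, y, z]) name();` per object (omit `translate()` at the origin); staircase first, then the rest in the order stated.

staircase();
translate([990, 0, 0]) bed_frame();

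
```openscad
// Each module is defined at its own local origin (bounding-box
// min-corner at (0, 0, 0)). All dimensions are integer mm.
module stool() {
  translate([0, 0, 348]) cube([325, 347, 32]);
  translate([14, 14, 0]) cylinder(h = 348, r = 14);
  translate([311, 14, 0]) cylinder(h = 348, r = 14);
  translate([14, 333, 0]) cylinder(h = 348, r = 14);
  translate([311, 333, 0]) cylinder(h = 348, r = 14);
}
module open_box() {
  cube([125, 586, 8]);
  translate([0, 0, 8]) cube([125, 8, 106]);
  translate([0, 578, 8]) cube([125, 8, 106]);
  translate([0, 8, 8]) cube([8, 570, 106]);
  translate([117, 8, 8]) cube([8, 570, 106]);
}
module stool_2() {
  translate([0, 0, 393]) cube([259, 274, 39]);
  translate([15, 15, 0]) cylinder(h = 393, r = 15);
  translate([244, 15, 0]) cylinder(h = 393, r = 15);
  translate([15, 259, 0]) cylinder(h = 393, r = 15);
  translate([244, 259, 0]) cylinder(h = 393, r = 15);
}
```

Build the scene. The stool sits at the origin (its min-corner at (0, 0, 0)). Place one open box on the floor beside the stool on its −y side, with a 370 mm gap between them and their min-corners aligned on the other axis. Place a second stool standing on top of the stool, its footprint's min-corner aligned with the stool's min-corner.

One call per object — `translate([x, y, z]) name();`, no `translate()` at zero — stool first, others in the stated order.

stool();
translate([0, -956, 0]) open_box();
translate([0, 0, 380]) stool_2();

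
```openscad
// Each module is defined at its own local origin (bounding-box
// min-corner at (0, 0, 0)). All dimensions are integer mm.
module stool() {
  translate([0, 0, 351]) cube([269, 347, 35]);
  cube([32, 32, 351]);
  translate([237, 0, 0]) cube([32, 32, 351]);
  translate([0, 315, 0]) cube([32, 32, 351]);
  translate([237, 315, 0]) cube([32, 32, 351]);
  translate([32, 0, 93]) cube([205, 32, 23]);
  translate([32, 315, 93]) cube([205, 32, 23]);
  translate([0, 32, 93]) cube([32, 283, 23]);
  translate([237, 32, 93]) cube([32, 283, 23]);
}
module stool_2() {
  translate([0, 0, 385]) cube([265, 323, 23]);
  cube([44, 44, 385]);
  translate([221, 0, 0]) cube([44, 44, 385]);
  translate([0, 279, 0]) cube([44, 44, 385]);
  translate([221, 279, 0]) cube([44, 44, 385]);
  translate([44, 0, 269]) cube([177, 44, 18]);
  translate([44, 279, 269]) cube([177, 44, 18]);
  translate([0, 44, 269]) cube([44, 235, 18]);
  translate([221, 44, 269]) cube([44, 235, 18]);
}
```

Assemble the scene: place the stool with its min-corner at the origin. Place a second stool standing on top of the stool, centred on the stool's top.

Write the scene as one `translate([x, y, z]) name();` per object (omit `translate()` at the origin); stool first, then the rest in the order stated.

stool();
translate([2, 12, 386]) stool_2();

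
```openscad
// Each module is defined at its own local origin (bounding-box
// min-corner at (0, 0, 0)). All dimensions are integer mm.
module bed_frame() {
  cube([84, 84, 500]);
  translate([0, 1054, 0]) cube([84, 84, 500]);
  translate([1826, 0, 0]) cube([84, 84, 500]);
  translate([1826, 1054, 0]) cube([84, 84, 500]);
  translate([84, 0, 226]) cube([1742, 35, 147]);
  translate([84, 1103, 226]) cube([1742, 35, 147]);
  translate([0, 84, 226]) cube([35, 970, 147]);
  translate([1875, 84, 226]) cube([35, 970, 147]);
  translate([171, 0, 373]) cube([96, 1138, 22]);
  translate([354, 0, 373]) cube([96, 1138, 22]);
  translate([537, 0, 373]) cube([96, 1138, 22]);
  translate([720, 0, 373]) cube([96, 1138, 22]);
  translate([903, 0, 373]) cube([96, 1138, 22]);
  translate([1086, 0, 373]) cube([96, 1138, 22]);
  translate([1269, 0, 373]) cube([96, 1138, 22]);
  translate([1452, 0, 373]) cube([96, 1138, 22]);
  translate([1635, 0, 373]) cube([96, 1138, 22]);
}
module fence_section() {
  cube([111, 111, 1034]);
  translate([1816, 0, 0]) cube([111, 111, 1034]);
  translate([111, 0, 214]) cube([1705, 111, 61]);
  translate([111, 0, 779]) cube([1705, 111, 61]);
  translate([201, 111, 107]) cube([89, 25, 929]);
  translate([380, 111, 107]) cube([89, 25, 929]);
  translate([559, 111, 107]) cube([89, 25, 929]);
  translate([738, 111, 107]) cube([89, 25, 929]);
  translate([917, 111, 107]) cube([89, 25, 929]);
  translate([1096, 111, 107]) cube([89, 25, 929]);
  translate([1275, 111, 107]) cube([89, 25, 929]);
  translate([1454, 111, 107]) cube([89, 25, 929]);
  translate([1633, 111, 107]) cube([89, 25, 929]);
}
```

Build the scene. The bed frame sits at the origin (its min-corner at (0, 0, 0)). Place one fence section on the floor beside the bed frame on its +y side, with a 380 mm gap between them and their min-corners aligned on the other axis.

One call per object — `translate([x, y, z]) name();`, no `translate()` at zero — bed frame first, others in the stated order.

bed_frame();
translate([0, 1518, 0]) fence_section();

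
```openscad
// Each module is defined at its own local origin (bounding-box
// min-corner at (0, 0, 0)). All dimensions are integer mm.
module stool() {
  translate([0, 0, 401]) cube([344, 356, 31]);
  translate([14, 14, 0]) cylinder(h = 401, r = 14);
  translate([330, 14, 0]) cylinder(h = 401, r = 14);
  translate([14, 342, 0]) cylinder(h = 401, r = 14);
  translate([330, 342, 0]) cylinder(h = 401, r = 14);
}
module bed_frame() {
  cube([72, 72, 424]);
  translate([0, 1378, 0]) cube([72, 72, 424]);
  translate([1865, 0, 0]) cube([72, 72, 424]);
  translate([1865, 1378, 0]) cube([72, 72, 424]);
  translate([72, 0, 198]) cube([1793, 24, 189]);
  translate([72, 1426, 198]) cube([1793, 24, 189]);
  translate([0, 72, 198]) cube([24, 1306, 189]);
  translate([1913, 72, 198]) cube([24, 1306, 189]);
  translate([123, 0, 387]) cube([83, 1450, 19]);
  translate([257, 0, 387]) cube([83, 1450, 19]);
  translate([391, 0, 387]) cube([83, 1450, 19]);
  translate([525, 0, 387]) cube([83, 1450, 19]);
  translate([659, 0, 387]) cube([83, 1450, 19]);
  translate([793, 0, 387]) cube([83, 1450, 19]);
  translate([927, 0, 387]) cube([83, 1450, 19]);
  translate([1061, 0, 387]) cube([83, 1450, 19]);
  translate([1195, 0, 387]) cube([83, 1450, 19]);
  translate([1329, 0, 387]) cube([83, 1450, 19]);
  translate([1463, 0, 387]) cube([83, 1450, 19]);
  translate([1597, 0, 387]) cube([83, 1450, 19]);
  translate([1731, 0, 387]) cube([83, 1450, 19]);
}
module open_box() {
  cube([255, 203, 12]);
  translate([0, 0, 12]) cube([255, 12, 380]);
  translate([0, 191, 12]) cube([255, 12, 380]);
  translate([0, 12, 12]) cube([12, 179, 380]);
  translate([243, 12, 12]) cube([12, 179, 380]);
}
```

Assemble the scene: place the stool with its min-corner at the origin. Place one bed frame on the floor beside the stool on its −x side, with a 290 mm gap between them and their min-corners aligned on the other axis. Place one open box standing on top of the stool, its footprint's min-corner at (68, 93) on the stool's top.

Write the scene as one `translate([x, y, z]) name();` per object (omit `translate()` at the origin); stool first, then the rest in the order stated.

stool();
translate([-2227, 0, 0]) bed_frame();
translate([68, 93, 432]) open_box();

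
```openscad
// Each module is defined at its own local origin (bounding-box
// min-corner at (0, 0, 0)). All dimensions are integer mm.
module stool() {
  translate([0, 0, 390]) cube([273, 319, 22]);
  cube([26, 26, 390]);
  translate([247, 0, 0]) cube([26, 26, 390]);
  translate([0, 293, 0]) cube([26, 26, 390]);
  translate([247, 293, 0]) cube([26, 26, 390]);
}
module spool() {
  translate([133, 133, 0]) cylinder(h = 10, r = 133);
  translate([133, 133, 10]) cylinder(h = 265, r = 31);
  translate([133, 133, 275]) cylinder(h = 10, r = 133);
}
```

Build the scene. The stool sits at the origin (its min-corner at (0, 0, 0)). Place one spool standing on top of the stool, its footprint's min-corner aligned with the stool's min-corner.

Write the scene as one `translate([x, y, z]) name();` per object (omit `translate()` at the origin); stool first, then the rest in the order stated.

stool();
translate([0, 0, 412]) spool();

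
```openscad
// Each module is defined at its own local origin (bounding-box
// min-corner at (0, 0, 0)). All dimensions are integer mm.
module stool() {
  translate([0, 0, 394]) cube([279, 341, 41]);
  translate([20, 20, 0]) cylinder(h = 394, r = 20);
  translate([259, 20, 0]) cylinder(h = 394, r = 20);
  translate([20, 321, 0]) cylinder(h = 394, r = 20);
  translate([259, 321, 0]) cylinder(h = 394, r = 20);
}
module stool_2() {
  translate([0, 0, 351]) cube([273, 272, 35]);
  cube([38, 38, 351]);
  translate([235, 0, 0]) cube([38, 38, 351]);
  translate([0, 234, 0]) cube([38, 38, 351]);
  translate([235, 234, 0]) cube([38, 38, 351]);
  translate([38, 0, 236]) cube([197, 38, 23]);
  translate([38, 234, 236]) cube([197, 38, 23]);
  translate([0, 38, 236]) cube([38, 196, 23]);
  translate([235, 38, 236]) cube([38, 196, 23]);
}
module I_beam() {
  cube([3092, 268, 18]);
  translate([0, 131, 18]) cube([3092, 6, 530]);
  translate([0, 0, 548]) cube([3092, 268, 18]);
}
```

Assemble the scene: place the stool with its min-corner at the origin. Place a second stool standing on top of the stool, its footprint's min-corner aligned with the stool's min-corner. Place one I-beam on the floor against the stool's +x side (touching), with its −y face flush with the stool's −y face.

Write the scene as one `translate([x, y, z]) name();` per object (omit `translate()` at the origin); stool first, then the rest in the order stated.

stool();
translate([0, 0, 435]) stool_2();
translate([279, 0, 0]) I_beam();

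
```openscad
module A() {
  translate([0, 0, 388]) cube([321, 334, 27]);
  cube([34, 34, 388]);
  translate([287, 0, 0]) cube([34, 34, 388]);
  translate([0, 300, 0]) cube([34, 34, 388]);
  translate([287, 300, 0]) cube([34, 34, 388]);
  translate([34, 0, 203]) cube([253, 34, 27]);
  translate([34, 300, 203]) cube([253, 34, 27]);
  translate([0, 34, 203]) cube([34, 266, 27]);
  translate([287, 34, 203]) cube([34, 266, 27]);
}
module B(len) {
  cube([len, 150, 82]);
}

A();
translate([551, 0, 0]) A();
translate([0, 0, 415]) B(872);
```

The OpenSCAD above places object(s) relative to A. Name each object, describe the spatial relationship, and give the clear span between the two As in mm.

A is a stool. B is a beam. A beam spans the tops of two stools. The clear span between the two stools is 230 mm.

Second stool starts at x = 551; first ends at x = 321; clear span = 551 − 321 = 230 mm.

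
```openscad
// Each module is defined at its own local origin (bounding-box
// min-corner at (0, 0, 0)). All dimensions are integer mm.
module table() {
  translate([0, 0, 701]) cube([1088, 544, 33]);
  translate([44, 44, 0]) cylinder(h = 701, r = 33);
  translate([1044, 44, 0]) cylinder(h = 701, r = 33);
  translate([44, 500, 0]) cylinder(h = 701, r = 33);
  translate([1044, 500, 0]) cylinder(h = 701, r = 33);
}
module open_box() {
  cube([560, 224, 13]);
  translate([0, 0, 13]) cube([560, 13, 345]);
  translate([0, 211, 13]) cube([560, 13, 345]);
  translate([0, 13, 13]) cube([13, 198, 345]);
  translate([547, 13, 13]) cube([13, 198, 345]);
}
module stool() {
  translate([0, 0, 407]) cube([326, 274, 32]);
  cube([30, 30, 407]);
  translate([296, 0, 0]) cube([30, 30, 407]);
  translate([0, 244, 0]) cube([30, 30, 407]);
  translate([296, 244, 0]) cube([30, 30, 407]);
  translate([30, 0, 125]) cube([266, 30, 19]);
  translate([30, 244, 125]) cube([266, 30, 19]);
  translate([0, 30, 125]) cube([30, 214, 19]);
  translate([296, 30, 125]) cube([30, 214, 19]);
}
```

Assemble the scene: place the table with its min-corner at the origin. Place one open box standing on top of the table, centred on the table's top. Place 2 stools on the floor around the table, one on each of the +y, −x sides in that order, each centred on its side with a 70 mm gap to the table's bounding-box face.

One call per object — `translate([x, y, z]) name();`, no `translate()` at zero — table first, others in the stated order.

table();
translate([264, 160, 734]) open_box();
translate([381, 614, 0]) stool();
translate([-396, 135, 0]) stool();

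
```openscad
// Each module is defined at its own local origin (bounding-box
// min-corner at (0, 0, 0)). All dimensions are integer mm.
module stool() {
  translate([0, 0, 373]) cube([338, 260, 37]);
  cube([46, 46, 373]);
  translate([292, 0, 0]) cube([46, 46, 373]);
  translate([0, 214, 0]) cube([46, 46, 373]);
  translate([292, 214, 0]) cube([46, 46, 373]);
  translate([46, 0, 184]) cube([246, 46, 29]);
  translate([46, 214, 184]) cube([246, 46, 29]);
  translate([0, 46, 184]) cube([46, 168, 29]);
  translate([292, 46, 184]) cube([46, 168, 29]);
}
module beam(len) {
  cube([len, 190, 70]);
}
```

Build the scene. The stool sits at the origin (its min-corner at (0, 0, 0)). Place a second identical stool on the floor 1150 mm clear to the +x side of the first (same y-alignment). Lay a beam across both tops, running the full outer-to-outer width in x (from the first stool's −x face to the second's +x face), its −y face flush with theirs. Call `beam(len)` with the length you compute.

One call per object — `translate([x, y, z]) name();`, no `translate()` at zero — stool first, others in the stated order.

stool();
translate([1488, 0, 0]) stool();
translate([0, 0, 410]) beam(1826);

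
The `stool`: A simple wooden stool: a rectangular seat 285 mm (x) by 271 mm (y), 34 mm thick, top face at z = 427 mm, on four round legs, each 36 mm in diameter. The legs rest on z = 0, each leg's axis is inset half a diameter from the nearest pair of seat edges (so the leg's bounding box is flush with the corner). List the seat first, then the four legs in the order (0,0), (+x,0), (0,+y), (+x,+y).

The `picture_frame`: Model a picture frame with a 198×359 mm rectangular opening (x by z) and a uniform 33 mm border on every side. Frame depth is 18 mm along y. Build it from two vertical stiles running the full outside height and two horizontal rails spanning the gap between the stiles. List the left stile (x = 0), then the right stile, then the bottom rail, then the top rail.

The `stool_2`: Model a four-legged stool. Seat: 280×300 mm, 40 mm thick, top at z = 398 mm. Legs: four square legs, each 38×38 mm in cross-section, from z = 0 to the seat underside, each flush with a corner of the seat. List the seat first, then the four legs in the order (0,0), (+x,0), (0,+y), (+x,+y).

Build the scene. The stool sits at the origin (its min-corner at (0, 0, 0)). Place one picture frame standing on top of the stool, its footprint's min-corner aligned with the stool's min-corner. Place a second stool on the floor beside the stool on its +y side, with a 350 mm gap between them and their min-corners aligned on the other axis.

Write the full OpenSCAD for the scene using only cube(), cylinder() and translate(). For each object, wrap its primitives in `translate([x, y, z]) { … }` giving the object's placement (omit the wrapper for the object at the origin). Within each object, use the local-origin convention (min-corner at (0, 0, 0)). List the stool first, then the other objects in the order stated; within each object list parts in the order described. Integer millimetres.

translate([0, 0, 393]) cube([285, 271, 34]);
translate([18, 18, 0]) cylinder(h = 393, r = 18);
translate([267, 18, 0]) cylinder(h = 393, r = 18);
translate([18, 253, 0]) cylinder(h = 393, r = 18);
translate([267, 253, 0]) cylinder(h = 393, r = 18);
translate([0, 0, 427]) {
  cube([33, 18, 425]);
  translate([231, 0, 0]) cube([33, 18, 425]);
  translate([33, 0, 0]) cube([198, 18, 33]);
  translate([33, 0, 392]) cube([198, 18, 33]);
}
translate([0, 621, 0]) {
  translate([0, 0, 358]) cube([280, 300, 40]);
  cube([38, 38, 358]);
  translate([242, 0, 0]) cube([38, 38, 358]);
  translate([0, 262, 0]) cube([38, 38, 358]);
  translate([242, 262, 0]) cube([38, 38, 358]);
}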